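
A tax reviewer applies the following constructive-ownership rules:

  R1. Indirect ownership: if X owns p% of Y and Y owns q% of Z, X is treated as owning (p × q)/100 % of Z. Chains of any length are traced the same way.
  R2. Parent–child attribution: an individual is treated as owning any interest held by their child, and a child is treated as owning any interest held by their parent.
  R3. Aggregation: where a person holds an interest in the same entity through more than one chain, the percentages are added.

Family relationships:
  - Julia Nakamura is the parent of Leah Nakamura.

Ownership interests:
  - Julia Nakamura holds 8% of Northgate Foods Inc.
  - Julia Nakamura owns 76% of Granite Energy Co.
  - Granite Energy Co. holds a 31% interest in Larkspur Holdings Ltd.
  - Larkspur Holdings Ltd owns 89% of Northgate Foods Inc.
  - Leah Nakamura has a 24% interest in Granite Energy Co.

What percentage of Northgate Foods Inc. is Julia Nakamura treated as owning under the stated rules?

35.59%

By parent–child attribution (R2), Julia Nakamura is treated as also owning Leah Nakamura's interest in Granite Energy Co, giving 76% + 24% = 100%.
Chain via Granite Energy Co. → Larkspur Holdings Ltd (R1): 100% × 31% × 89% = 27.59% of Northgate Foods Inc.
Direct interest in Northgate Foods Inc: 8%.
Aggregating (R3): 27.59% + 8% = 35.59%.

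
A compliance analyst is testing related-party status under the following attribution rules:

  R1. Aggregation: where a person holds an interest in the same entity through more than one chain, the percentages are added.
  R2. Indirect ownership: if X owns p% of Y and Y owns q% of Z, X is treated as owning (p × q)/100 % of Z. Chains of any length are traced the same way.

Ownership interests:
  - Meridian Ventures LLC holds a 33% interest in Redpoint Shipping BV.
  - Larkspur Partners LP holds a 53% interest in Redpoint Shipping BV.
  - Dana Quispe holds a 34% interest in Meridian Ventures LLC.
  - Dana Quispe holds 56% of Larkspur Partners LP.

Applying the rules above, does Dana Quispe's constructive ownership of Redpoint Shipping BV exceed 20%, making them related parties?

Yes

Chain via Meridian Ventures LLC (R2): 34% × 33% = 11.22% of Redpoint Shipping BV.
Chain via Larkspur Partners LP (R2): 56% × 53% = 29.68% of Redpoint Shipping BV.
Aggregating (R1): 11.22% + 29.68% = 40.9%.
40.9% exceeds the 20% threshold, so Dana is a related party to Redpoint Shipping BV.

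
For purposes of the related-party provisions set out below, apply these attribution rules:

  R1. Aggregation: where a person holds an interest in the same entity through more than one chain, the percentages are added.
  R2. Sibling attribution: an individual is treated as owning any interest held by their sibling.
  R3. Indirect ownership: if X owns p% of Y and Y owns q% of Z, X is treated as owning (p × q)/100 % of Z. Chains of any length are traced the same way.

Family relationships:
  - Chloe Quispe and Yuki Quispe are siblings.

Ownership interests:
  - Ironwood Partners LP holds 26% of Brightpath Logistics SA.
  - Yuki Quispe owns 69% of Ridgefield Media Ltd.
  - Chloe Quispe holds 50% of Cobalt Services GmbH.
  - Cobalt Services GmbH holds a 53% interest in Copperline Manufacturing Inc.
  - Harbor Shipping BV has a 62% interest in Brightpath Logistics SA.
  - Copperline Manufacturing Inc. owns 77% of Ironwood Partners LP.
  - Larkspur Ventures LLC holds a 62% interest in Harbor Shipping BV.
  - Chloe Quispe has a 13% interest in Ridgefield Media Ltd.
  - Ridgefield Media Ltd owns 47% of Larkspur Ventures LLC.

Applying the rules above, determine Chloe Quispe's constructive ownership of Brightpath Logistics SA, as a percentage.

By sibling attribution (R2), Chloe Quispe is treated as also owning Yuki Quispe's interest in Ridgefield Media Ltd, giving 13% + 69% = 82%.
Chain via Cobalt Services GmbH → Copperline Manufacturing Inc. → Ironwood Partners LP (R3): 50% × 53% × 77% × 26% = 5.3053% of Brightpath Logistics SA.
Chain via Ridgefield Media Ltd → Larkspur Ventures LLC → Harbor Shipping BV (R3): 82% × 47% × 62% × 62% = 14.814776% of Brightpath Logistics SA.
Aggregating (R1): 5.3053% + 14.814776% = 20.120076%.

20.120076%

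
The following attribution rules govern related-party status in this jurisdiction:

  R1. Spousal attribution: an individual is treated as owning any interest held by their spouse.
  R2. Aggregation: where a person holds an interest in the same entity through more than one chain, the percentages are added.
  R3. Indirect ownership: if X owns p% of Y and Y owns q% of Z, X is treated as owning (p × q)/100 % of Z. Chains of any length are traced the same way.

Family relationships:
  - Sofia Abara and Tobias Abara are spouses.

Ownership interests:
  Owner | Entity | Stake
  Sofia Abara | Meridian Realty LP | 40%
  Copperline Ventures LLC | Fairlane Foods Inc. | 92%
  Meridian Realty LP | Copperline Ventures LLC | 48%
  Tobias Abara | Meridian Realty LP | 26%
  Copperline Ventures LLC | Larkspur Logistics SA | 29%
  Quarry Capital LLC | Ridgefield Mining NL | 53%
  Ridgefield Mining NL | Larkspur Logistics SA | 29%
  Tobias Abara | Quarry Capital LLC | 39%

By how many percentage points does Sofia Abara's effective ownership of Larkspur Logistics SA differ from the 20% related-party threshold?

4.8185

By spousal attribution (R1), Sofia Abara is treated as also owning Tobias Abara's interest in Meridian Realty LP, giving 40% + 26% = 66%.
By spousal attribution (R1), Sofia Abara is treated as owning Tobias Abara's 39% interest in Quarry Capital LLC.
Chain via Meridian Realty LP → Copperline Ventures LLC (R3): 66% × 48% × 29% = 9.1872% of Larkspur Logistics SA.
Chain via Quarry Capital LLC → Ridgefield Mining NL (R3): 39% × 53% × 29% = 5.9943% of Larkspur Logistics SA.
Aggregating (R2): 9.1872% + 5.9943% = 15.1815%.
15.1815% falls short of the 20% threshold by 4.8185 percentage points.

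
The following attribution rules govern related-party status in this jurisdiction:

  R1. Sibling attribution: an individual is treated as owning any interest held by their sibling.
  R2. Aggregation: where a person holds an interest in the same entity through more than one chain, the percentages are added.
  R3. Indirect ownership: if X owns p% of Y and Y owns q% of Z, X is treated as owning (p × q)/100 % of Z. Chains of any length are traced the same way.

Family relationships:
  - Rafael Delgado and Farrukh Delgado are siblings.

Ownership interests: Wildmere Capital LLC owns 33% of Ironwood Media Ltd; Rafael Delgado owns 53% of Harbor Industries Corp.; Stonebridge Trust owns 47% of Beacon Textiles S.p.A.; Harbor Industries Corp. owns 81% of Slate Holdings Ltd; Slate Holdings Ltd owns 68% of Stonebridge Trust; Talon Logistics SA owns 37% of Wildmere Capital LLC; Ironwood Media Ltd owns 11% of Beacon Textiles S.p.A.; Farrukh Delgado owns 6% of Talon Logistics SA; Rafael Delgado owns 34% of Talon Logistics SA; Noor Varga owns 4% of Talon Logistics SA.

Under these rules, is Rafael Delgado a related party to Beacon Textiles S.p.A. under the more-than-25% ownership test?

By sibling attribution (R1), Rafael Delgado is treated as also owning Farrukh Delgado's interest in Talon Logistics SA, giving 34% + 6% = 40%.
Chain via Talon Logistics SA → Wildmere Capital LLC → Ironwood Media Ltd (R3): 40% × 37% × 33% × 11% = 0.53724% of Beacon Textiles S.p.A.
Chain via Harbor Industries Corp. → Slate Holdings Ltd → Stonebridge Trust (R3): 53% × 81% × 68% × 47% = 13.720428% of Beacon Textiles S.p.A.
Aggregating (R2): 0.53724% + 13.720428% = 14.257668%.
14.257668% does not exceed the 25% threshold, so Rafael is not a related party to Beacon Textiles S.p.A.

No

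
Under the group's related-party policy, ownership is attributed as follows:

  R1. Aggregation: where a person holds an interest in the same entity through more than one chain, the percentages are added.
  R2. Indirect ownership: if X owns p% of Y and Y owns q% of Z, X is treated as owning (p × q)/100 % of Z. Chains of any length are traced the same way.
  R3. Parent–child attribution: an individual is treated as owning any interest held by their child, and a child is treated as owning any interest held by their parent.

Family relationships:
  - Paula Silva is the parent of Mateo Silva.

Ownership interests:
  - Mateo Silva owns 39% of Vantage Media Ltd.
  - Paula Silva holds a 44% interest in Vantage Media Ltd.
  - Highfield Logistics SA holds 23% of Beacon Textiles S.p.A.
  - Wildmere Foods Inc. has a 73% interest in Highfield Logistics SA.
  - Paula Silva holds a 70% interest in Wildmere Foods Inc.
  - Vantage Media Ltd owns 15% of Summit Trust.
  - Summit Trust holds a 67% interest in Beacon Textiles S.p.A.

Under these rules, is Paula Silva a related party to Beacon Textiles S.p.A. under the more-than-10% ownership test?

Yes

By parent–child attribution (R3), Paula Silva is treated as also owning Mateo Silva's interest in Vantage Media Ltd, giving 44% + 39% = 83%.
Chain via Vantage Media Ltd → Summit Trust (R2): 83% × 15% × 67% = 8.3415% of Beacon Textiles S.p.A.
Chain via Wildmere Foods Inc. → Highfield Logistics SA (R2): 70% × 73% × 23% = 11.753% of Beacon Textiles S.p.A.
Aggregating (R1): 8.3415% + 11.753% = 20.0945%.
20.0945% exceeds the 10% threshold, so Paula is a related party to Beacon Textiles S.p.A.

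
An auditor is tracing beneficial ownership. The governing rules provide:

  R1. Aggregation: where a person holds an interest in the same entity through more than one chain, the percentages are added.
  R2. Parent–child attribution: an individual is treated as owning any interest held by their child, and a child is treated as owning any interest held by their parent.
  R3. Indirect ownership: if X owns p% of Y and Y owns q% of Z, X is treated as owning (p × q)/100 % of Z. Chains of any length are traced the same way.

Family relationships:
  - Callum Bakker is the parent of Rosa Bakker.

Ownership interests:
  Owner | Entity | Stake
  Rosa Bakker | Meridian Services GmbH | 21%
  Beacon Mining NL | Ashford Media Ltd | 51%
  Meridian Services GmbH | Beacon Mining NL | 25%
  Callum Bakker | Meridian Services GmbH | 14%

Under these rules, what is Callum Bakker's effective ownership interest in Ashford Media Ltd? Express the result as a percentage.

4.4625%

By parent–child attribution (R2), Callum Bakker is treated as also owning Rosa Bakker's interest in Meridian Services GmbH, giving 14% + 21% = 35%.
Chain via Meridian Services GmbH → Beacon Mining NL (R3): 35% × 25% × 51% = 4.4625% of Ashford Media Ltd.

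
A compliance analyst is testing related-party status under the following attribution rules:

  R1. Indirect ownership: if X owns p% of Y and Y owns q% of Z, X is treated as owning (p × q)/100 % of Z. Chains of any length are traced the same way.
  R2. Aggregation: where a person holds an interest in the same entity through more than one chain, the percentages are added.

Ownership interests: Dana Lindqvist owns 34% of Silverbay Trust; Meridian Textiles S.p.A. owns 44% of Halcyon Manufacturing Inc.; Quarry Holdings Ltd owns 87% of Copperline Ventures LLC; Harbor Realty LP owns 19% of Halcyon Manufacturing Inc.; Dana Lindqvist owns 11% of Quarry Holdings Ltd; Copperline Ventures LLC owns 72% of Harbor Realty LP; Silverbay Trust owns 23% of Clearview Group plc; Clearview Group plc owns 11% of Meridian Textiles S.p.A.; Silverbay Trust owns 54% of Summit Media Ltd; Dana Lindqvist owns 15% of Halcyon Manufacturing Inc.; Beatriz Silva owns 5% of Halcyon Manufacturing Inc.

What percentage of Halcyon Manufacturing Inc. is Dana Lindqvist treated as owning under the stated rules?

Chain via Silverbay Trust → Clearview Group plc → Meridian Textiles S.p.A. (R1): 34% × 23% × 11% × 44% = 0.378488% of Halcyon Manufacturing Inc.
Chain via Quarry Holdings Ltd → Copperline Ventures LLC → Harbor Realty LP (R1): 11% × 87% × 72% × 19% = 1.309176% of Halcyon Manufacturing Inc.
Direct interest in Halcyon Manufacturing Inc: 15%.
Aggregating (R2): 0.378488% + 1.309176% + 15% = 16.687664%.

16.687664%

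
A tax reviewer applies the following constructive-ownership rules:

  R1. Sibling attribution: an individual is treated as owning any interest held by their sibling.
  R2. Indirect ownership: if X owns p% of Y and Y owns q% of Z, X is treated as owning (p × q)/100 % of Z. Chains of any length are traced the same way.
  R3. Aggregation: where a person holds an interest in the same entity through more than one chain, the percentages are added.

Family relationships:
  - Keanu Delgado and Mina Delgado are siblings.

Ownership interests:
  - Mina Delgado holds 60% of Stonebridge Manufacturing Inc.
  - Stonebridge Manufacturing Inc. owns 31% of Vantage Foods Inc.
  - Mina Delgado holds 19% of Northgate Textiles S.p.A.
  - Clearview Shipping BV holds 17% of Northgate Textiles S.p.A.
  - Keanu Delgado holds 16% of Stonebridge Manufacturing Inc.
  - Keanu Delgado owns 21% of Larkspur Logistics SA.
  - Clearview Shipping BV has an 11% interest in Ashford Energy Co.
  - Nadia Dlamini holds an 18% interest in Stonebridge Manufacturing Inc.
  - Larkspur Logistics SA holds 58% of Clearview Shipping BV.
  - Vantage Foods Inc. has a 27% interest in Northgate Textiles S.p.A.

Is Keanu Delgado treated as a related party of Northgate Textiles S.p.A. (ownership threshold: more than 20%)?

Yes

By sibling attribution (R1), Keanu Delgado is treated as also owning Mina Delgado's interest in Stonebridge Manufacturing Inc, giving 16% + 60% = 76%.
By sibling attribution (R1), Keanu Delgado is treated as owning Mina Delgado's 19% interest in Northgate Textiles S.p.A.
Chain via Stonebridge Manufacturing Inc. → Vantage Foods Inc. (R2): 76% × 31% × 27% = 6.3612% of Northgate Textiles S.p.A.
Chain via Larkspur Logistics SA → Clearview Shipping BV (R2): 21% × 58% × 17% = 2.0706% of Northgate Textiles S.p.A.
Direct interest in Northgate Textiles S.p.A: 19%.
Aggregating (R3): 6.3612% + 2.0706% + 19% = 27.4318%.
27.4318% exceeds the 20% threshold, so Keanu is a related party to Northgate Textiles S.p.A.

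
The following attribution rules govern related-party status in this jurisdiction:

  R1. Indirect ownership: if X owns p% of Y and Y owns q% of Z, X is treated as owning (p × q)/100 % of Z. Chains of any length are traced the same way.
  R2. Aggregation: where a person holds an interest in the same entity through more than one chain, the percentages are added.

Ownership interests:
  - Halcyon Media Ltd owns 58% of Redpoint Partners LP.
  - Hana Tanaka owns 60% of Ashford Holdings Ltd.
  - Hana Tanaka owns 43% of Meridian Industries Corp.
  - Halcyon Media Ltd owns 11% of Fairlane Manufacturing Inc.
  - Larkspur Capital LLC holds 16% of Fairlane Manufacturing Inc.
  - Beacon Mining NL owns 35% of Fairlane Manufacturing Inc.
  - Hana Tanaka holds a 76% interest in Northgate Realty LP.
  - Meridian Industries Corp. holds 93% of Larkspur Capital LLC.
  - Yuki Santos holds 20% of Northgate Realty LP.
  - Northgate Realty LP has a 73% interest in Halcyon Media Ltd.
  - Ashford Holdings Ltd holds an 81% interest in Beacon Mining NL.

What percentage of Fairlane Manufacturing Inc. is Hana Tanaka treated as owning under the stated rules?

29.5112%

Chain via Meridian Industries Corp. → Larkspur Capital LLC (R1): 43% × 93% × 16% = 6.3984% of Fairlane Manufacturing Inc.
Chain via Northgate Realty LP → Halcyon Media Ltd (R1): 76% × 73% × 11% = 6.1028% of Fairlane Manufacturing Inc.
Chain via Ashford Holdings Ltd → Beacon Mining NL (R1): 60% × 81% × 35% = 17.01% of Fairlane Manufacturing Inc.
Aggregating (R2): 6.3984% + 6.1028% + 17.01% = 29.5112%.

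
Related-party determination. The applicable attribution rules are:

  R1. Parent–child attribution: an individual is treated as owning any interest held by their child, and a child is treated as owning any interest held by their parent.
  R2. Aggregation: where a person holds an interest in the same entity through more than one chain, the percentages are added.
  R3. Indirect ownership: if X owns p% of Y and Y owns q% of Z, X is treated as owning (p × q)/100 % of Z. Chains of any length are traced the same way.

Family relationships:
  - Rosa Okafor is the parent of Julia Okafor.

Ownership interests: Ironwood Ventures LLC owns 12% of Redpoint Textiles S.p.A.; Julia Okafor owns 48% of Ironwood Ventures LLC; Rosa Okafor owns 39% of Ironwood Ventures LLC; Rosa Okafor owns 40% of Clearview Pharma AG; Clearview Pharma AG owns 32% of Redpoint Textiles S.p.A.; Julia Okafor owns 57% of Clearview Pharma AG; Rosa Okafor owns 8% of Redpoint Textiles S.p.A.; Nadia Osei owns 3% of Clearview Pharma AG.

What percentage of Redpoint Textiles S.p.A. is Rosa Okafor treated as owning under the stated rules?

49.48%

By parent–child attribution (R1), Rosa Okafor is treated as also owning Julia Okafor's interest in Clearview Pharma AG, giving 40% + 57% = 97%.
By parent–child attribution (R1), Rosa Okafor is treated as also owning Julia Okafor's interest in Ironwood Ventures LLC, giving 39% + 48% = 87%.
Chain via Clearview Pharma AG (R3): 97% × 32% = 31.04% of Redpoint Textiles S.p.A.
Chain via Ironwood Ventures LLC (R3): 87% × 12% = 10.44% of Redpoint Textiles S.p.A.
Direct interest in Redpoint Textiles S.p.A: 8%.
Aggregating (R2): 31.04% + 10.44% + 8% = 49.48%.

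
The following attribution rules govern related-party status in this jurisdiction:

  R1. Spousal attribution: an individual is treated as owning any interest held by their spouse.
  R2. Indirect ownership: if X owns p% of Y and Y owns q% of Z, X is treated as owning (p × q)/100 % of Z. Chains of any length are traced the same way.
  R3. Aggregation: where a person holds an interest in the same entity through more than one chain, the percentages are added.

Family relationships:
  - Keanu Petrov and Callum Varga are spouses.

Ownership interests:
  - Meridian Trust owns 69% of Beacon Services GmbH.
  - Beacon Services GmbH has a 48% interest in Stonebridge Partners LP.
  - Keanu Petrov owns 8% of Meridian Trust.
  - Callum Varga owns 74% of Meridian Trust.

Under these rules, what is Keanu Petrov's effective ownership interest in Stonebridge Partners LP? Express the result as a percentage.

27.1584%

By spousal attribution (R1), Keanu Petrov is treated as also owning Callum Varga's interest in Meridian Trust, giving 8% + 74% = 82%.
Chain via Meridian Trust → Beacon Services GmbH (R2): 82% × 69% × 48% = 27.1584% of Stonebridge Partners LP.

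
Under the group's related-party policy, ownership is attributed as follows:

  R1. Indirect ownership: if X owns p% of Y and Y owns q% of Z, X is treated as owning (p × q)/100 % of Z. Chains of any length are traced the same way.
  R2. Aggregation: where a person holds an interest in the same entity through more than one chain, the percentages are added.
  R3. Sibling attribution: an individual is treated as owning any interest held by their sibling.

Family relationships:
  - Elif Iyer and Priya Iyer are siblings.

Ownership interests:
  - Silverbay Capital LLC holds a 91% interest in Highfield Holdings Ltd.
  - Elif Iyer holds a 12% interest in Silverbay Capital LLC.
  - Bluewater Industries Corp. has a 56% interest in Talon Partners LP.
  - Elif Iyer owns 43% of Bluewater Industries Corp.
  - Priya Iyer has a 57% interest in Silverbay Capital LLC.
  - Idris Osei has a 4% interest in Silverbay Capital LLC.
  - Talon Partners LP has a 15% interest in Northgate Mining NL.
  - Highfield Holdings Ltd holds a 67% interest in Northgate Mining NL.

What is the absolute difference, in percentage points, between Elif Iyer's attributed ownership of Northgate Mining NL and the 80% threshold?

34.3187

By sibling attribution (R3), Elif Iyer is treated as also owning Priya Iyer's interest in Silverbay Capital LLC, giving 12% + 57% = 69%.
Chain via Bluewater Industries Corp. → Talon Partners LP (R1): 43% × 56% × 15% = 3.612% of Northgate Mining NL.
Chain via Silverbay Capital LLC → Highfield Holdings Ltd (R1): 69% × 91% × 67% = 42.0693% of Northgate Mining NL.
Aggregating (R2): 3.612% + 42.0693% = 45.6813%.
45.6813% falls short of the 80% threshold by 34.3187 percentage points.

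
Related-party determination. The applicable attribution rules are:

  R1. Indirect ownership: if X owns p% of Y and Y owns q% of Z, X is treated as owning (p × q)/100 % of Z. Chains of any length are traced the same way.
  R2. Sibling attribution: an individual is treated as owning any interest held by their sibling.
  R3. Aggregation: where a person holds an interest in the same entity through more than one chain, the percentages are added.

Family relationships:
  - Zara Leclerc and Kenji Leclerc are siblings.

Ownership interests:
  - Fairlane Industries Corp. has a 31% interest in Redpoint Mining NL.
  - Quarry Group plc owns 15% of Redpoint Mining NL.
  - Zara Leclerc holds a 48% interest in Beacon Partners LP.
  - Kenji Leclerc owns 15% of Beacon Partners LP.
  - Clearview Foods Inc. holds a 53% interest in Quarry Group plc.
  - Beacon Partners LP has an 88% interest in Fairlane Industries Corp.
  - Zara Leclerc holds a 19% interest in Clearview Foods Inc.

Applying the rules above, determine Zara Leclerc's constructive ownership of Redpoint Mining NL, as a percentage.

By sibling attribution (R2), Zara Leclerc is treated as also owning Kenji Leclerc's interest in Beacon Partners LP, giving 48% + 15% = 63%.
Chain via Beacon Partners LP → Fairlane Industries Corp. (R1): 63% × 88% × 31% = 17.1864% of Redpoint Mining NL.
Chain via Clearview Foods Inc. → Quarry Group plc (R1): 19% × 53% × 15% = 1.5105% of Redpoint Mining NL.
Aggregating (R3): 17.1864% + 1.5105% = 18.6969%.

18.6969%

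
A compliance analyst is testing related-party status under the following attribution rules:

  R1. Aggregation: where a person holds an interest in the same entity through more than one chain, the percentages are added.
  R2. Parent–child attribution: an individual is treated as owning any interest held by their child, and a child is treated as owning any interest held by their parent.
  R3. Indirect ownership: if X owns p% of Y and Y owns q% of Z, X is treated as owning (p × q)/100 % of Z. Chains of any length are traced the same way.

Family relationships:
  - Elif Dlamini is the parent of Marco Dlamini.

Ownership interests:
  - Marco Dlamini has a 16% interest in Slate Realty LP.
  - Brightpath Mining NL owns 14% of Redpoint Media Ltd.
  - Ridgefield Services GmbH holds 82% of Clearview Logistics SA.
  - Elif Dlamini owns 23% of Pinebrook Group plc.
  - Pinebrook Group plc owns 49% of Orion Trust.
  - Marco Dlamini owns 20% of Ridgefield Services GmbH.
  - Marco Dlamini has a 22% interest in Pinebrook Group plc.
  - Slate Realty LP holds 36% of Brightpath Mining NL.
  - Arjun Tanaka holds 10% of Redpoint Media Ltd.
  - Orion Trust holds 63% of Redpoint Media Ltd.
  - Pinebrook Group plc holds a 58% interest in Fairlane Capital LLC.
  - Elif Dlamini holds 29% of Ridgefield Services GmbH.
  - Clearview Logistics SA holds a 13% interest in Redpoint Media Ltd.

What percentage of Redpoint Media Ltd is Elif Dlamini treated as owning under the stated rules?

By parent–child attribution (R2), Elif Dlamini is treated as also owning Marco Dlamini's interest in Ridgefield Services GmbH, giving 29% + 20% = 49%.
By parent–child attribution (R2), Elif Dlamini is treated as also owning Marco Dlamini's interest in Pinebrook Group plc, giving 23% + 22% = 45%.
By parent–child attribution (R2), Elif Dlamini is treated as owning Marco Dlamini's 16% interest in Slate Realty LP.
Chain via Ridgefield Services GmbH → Clearview Logistics SA (R3): 49% × 82% × 13% = 5.2234% of Redpoint Media Ltd.
Chain via Pinebrook Group plc → Orion Trust (R3): 45% × 49% × 63% = 13.8915% of Redpoint Media Ltd.
Chain via Slate Realty LP → Brightpath Mining NL (R3): 16% × 36% × 14% = 0.8064% of Redpoint Media Ltd.
Aggregating (R1): 5.2234% + 13.8915% + 0.8064% = 19.9213%.

19.9213%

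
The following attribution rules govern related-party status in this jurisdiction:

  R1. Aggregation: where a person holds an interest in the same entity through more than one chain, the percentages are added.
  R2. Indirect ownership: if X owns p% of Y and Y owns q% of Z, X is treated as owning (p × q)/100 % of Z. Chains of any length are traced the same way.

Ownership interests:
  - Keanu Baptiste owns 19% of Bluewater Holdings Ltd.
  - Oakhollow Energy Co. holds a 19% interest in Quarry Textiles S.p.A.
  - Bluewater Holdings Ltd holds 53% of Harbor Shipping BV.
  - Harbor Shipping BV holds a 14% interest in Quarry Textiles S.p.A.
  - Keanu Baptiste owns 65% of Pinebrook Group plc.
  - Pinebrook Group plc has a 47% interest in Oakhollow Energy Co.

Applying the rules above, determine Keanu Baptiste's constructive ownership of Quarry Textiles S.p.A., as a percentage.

7.2143%

Chain via Pinebrook Group plc → Oakhollow Energy Co. (R2): 65% × 47% × 19% = 5.8045% of Quarry Textiles S.p.A.
Chain via Bluewater Holdings Ltd → Harbor Shipping BV (R2): 19% × 53% × 14% = 1.4098% of Quarry Textiles S.p.A.
Aggregating (R1): 5.8045% + 1.4098% = 7.2143%.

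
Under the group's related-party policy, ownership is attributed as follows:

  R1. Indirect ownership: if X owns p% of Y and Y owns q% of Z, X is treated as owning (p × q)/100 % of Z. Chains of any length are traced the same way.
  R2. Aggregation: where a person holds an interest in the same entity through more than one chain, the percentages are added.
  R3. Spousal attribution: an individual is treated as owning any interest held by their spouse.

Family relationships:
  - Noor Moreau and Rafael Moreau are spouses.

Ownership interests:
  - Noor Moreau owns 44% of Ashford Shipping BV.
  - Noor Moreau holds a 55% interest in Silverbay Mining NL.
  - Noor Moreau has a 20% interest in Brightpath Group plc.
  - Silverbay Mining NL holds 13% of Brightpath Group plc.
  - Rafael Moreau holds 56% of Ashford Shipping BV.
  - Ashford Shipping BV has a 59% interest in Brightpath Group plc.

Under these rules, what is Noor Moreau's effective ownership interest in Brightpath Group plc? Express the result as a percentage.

86.15%

By spousal attribution (R3), Noor Moreau is treated as also owning Rafael Moreau's interest in Ashford Shipping BV, giving 44% + 56% = 100%.
Chain via Ashford Shipping BV (R1): 100% × 59% = 59% of Brightpath Group plc.
Chain via Silverbay Mining NL (R1): 55% × 13% = 7.15% of Brightpath Group plc.
Direct interest in Brightpath Group plc: 20%.
Aggregating (R2): 59% + 7.15% + 20% = 86.15%.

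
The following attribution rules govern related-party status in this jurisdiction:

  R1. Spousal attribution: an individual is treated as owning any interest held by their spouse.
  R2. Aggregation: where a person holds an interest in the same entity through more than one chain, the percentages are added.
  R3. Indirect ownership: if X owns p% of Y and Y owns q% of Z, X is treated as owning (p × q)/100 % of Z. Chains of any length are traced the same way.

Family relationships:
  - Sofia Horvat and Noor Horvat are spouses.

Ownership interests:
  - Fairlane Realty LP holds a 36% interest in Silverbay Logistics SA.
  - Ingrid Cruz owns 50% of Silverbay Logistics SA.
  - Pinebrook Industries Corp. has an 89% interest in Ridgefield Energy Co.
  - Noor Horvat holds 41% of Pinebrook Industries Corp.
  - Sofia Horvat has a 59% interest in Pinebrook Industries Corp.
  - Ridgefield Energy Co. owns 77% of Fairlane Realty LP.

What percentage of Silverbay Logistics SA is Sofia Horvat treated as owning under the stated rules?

24.6708%

By spousal attribution (R1), Sofia Horvat is treated as also owning Noor Horvat's interest in Pinebrook Industries Corp, giving 59% + 41% = 100%.
Chain via Pinebrook Industries Corp. → Ridgefield Energy Co. → Fairlane Realty LP (R3): 100% × 89% × 77% × 36% = 24.6708% of Silverbay Logistics SA.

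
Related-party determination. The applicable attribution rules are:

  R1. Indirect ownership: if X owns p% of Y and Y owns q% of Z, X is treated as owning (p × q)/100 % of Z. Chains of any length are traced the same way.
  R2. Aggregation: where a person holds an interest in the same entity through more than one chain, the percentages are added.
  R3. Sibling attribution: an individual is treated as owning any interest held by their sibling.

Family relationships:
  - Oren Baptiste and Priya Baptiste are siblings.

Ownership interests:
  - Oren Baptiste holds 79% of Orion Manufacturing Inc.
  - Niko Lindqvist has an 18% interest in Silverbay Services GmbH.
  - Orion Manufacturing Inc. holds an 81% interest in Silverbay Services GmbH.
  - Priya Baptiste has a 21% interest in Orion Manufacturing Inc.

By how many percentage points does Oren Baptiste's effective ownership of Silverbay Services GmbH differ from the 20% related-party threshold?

By sibling attribution (R3), Oren Baptiste is treated as also owning Priya Baptiste's interest in Orion Manufacturing Inc, giving 79% + 21% = 100%.
Chain via Orion Manufacturing Inc. (R1): 100% × 81% = 81% of Silverbay Services GmbH.
81% exceeds the 20% threshold by 61 percentage points.

61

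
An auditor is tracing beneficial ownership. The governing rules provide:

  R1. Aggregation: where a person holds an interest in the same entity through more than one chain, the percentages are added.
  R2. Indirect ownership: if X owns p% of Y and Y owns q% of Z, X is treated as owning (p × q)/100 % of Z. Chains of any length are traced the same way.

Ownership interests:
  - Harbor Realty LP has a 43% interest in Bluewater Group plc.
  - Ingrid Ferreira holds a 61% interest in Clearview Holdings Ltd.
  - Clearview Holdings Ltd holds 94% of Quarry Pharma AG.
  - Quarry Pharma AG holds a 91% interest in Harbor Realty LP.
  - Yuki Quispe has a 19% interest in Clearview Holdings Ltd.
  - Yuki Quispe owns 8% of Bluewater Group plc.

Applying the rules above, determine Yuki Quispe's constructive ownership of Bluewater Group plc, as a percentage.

14.988618%

Chain via Clearview Holdings Ltd → Quarry Pharma AG → Harbor Realty LP (R2): 19% × 94% × 91% × 43% = 6.988618% of Bluewater Group plc.
Direct interest in Bluewater Group plc: 8%.
Aggregating (R1): 6.988618% + 8% = 14.988618%.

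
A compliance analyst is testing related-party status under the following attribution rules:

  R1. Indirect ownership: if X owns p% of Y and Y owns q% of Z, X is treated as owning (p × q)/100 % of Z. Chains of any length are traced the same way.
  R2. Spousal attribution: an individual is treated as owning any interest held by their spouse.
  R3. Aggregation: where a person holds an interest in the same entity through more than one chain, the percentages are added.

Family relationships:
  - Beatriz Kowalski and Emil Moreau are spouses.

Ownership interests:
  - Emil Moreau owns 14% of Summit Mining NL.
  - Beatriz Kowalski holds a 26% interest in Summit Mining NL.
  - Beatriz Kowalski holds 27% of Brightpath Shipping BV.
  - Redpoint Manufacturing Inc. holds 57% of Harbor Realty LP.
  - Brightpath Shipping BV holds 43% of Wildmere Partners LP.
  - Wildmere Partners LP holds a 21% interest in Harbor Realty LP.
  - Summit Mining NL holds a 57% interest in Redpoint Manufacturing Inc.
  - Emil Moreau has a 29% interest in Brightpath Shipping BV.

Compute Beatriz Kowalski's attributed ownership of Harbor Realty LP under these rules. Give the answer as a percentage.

By spousal attribution (R2), Beatriz Kowalski is treated as also owning Emil Moreau's interest in Summit Mining NL, giving 26% + 14% = 40%.
By spousal attribution (R2), Beatriz Kowalski is treated as also owning Emil Moreau's interest in Brightpath Shipping BV, giving 27% + 29% = 56%.
Chain via Summit Mining NL → Redpoint Manufacturing Inc. (R1): 40% × 57% × 57% = 12.996% of Harbor Realty LP.
Chain via Brightpath Shipping BV → Wildmere Partners LP (R1): 56% × 43% × 21% = 5.0568% of Harbor Realty LP.
Aggregating (R3): 12.996% + 5.0568% = 18.0528%.

18.0528%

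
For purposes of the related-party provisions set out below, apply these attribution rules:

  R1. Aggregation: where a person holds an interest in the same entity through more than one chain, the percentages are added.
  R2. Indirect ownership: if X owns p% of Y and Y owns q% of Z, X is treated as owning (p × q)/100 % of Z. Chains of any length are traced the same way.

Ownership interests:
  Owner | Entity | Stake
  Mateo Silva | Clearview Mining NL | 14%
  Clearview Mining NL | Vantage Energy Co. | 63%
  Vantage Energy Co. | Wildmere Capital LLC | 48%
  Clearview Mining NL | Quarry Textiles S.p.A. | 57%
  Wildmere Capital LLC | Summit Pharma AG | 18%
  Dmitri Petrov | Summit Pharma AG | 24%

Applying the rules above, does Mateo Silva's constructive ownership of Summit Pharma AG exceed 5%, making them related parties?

Chain via Clearview Mining NL → Vantage Energy Co. → Wildmere Capital LLC (R2): 14% × 63% × 48% × 18% = 0.762048% of Summit Pharma AG.
0.762048% does not exceed the 5% threshold, so Mateo is not a related party to Summit Pharma AG.

No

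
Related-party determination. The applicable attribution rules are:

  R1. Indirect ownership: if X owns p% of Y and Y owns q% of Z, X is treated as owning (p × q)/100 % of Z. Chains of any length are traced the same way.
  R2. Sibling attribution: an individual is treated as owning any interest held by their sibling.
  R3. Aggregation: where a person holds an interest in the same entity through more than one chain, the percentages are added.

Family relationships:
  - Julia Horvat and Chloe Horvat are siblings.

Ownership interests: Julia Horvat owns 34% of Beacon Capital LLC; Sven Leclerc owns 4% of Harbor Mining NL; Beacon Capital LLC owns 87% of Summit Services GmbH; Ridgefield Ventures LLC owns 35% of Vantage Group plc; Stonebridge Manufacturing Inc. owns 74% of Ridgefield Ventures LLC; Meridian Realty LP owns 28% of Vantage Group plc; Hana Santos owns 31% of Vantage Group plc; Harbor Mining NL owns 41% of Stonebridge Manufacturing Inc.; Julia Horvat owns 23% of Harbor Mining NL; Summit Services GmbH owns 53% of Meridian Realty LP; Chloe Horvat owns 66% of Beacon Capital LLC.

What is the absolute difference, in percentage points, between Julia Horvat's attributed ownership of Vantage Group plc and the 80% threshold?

By sibling attribution (R2), Julia Horvat is treated as also owning Chloe Horvat's interest in Beacon Capital LLC, giving 34% + 66% = 100%.
Chain via Beacon Capital LLC → Summit Services GmbH → Meridian Realty LP (R1): 100% × 87% × 53% × 28% = 12.9108% of Vantage Group plc.
Chain via Harbor Mining NL → Stonebridge Manufacturing Inc. → Ridgefield Ventures LLC (R1): 23% × 41% × 74% × 35% = 2.44237% of Vantage Group plc.
Aggregating (R3): 12.9108% + 2.44237% = 15.35317%.
15.35317% falls short of the 80% threshold by 64.64683 percentage points.

64.64683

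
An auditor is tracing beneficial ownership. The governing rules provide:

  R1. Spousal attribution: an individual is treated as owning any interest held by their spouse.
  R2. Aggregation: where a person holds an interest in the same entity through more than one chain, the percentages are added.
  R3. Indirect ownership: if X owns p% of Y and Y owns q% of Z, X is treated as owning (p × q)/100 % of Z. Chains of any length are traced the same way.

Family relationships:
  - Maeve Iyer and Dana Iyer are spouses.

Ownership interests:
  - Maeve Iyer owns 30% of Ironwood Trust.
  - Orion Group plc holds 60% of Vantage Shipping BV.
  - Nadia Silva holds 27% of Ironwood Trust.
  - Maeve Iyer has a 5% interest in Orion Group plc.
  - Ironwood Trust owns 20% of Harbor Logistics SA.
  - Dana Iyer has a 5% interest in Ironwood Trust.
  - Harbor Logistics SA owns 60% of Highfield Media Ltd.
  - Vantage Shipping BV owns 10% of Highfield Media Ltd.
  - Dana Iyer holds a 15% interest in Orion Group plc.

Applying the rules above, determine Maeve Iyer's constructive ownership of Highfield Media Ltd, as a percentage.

5.4%

By spousal attribution (R1), Maeve Iyer is treated as also owning Dana Iyer's interest in Orion Group plc, giving 5% + 15% = 20%.
By spousal attribution (R1), Maeve Iyer is treated as also owning Dana Iyer's interest in Ironwood Trust, giving 30% + 5% = 35%.
Chain via Orion Group plc → Vantage Shipping BV (R3): 20% × 60% × 10% = 1.2% of Highfield Media Ltd.
Chain via Ironwood Trust → Harbor Logistics SA (R3): 35% × 20% × 60% = 4.2% of Highfield Media Ltd.
Aggregating (R2): 1.2% + 4.2% = 5.4%.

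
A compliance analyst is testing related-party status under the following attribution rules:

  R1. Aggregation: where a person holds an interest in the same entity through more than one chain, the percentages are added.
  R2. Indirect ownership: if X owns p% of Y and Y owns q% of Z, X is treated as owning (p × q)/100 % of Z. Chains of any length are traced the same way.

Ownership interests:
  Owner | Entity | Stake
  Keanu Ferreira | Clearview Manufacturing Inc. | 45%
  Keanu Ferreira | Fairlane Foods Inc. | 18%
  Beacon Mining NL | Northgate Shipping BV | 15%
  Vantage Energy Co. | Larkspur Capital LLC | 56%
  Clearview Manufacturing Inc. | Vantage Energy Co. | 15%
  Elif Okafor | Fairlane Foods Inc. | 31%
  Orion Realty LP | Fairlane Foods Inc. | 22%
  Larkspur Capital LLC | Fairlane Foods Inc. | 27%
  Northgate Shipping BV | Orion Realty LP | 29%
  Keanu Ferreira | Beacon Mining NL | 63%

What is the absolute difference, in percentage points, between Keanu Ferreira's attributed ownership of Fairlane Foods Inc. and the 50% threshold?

30.37649

Chain via Clearview Manufacturing Inc. → Vantage Energy Co. → Larkspur Capital LLC (R2): 45% × 15% × 56% × 27% = 1.0206% of Fairlane Foods Inc.
Chain via Beacon Mining NL → Northgate Shipping BV → Orion Realty LP (R2): 63% × 15% × 29% × 22% = 0.60291% of Fairlane Foods Inc.
Direct interest in Fairlane Foods Inc: 18%.
Aggregating (R1): 1.0206% + 0.60291% + 18% = 19.62351%.
19.62351% falls short of the 50% threshold by 30.37649 percentage points.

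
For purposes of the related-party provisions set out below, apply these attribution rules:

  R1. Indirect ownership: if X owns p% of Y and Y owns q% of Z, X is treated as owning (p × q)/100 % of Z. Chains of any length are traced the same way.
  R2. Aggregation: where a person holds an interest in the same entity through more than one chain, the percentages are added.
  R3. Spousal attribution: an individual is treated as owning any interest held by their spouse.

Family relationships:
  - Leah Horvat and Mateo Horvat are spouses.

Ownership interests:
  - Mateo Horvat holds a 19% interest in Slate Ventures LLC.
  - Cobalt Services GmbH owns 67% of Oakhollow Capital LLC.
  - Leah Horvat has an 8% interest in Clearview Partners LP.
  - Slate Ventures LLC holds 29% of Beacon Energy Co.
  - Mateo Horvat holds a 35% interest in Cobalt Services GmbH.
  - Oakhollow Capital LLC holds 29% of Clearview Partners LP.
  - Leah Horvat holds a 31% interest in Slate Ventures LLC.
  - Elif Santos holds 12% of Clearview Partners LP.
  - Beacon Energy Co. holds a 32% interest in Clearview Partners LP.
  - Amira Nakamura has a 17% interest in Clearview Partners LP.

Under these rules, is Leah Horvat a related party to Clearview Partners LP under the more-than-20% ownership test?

By spousal attribution (R3), Leah Horvat is treated as also owning Mateo Horvat's interest in Slate Ventures LLC, giving 31% + 19% = 50%.
By spousal attribution (R3), Leah Horvat is treated as owning Mateo Horvat's 35% interest in Cobalt Services GmbH.
Chain via Slate Ventures LLC → Beacon Energy Co. (R1): 50% × 29% × 32% = 4.64% of Clearview Partners LP.
Direct interest in Clearview Partners LP: 8%.
Chain via Cobalt Services GmbH → Oakhollow Capital LLC (R1): 35% × 67% × 29% = 6.8005% of Clearview Partners LP.
Aggregating (R2): 4.64% + 8% + 6.8005% = 19.4405%.
19.4405% does not exceed the 20% threshold, so Leah is not a related party to Clearview Partners LP.

No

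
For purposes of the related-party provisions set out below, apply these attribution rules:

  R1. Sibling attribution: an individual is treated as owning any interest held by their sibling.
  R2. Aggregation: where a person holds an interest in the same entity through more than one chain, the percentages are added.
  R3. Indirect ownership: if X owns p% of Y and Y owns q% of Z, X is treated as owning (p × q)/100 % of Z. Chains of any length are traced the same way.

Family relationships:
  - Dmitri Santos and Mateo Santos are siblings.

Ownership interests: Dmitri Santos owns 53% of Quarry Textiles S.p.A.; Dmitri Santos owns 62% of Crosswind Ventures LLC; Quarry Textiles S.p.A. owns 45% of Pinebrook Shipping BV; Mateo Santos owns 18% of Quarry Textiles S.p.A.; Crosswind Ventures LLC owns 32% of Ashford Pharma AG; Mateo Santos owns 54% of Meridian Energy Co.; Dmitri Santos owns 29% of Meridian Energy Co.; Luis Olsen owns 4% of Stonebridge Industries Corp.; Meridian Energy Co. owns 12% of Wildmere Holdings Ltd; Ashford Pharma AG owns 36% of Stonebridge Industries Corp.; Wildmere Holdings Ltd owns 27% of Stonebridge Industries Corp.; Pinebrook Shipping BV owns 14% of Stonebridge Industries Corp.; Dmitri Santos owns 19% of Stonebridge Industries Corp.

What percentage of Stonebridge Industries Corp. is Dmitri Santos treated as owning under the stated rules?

33.3046%

By sibling attribution (R1), Dmitri Santos is treated as also owning Mateo Santos's interest in Meridian Energy Co, giving 29% + 54% = 83%.
By sibling attribution (R1), Dmitri Santos is treated as also owning Mateo Santos's interest in Quarry Textiles S.p.A, giving 53% + 18% = 71%.
Chain via Crosswind Ventures LLC → Ashford Pharma AG (R3): 62% × 32% × 36% = 7.1424% of Stonebridge Industries Corp.
Chain via Meridian Energy Co. → Wildmere Holdings Ltd (R3): 83% × 12% × 27% = 2.6892% of Stonebridge Industries Corp.
Chain via Quarry Textiles S.p.A. → Pinebrook Shipping BV (R3): 71% × 45% × 14% = 4.473% of Stonebridge Industries Corp.
Direct interest in Stonebridge Industries Corp: 19%.
Aggregating (R2): 7.1424% + 2.6892% + 4.473% + 19% = 33.3046%.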